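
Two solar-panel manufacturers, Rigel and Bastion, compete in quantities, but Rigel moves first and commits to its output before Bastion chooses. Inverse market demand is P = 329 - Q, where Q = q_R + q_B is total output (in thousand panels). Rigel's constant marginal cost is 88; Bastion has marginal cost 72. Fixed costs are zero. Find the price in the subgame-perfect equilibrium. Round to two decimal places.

The follower Bastion best-responds to any q_R: π_B = (329 - Q)q_B - 72q_B.
∂π_B/∂q_B = 257 - q_R - 2q_B = 0 gives the reaction function q_B = (257 - q_R)/2.
The leader anticipates this reaction. Substituting into P = 329 - Q gives P = 401/2 - (1/2)q_R, so π_R = (401/2 - (1/2)q_R)q_R - 88q_R.
Maximising: ∂π_R/∂q_R = 225/2 - q_R = 0, giving q_R = 225/2.
Then q_B = (257 - 225/2)/2 = 289/4.
Total output Q = 739/4, so price P = 329 - 739/4 = 577/4.

144.25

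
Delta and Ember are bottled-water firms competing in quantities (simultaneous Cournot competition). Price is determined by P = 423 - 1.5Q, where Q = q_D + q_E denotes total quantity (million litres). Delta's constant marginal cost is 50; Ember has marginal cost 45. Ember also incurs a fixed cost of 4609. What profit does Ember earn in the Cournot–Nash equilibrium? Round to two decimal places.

Delta's profit: π_D = (423 - 1.5Q)q_D - (50q_D). Setting ∂π_D/∂q_D = 0: 373 - 3q_D - (3/2)(q_E) = 0.
Ember's profit: π_E = (423 - 1.5Q)q_E - (45q_E). Setting ∂π_E/∂q_E = 0: 378 - 3q_E - (3/2)(q_D) = 0.
So q_D = (373 - (3/2)q_E)/3 and q_E = (378 - (3/2)q_D)/3.
Substituting one into the other gives q_D = 736/9 and q_E = 766/9.
Price P = 423 - (3/2)·(1502/9) = 518/3.
Ember's profit: (518/3 - 45)·(766/9) - 4609 = 6256.8519.

6256.85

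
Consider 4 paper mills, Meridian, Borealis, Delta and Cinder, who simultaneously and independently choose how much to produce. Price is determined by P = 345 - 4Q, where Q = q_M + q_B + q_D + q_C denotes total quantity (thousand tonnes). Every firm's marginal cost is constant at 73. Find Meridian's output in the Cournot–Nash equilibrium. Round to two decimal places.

A representative firm's profit is π_i = q_i(345 - 4Q) - 73q_i.
Setting ∂π_i/∂q_i = 0 with rivals' quantities fixed: 272 - 8q_i - 4·Σ_{j≠i} q_j = 0.
By symmetry each firm produces the same amount; substituting Σ_{j≠i} q_j = 3q_i yields q_i = 272/20 = 68/5.

13.60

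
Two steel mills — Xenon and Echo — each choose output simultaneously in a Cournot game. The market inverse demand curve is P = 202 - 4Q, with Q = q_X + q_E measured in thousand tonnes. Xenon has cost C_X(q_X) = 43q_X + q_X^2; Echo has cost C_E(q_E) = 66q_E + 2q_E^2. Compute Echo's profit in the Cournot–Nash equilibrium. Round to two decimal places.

290.78

Xenon's profit: π_X = (202 - 4Q)q_X - (43q_X + q_X²). Setting ∂π_X/∂q_X = 0: 159 - 10q_X - 4(q_E) = 0.
Echo's profit: π_E = (202 - 4Q)q_E - (66q_E + 2q_E²). Setting ∂π_E/∂q_E = 0: 136 - 12q_E - 4(q_X) = 0.
Rearranging gives the reaction functions q_X = (159 - 4q_E)/10 and q_E = (136 - 4q_X)/12.
Solving the pair: q_X = 341/26, q_E = 181/26.
Price P = 202 - 4·(261/13) = 1582/13.
Echo's profit: (1582/13)·(181/26) - 66·(181/26) - 2(181/26)² = 290.7781.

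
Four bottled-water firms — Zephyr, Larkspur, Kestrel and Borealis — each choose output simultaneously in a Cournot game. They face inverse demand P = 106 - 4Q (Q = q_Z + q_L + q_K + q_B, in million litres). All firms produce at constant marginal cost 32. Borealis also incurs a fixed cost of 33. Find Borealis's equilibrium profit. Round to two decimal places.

21.76

A representative firm's profit is π_i = q_i(106 - 4Q) - 32q_i.
Setting ∂π_i/∂q_i = 0 with rivals' quantities fixed: 74 - 8q_i - 4·Σ_{j≠i} q_j = 0.
With identical firms every q_j equals q_i, so Σ_{j≠i} q_j = 3q_i and 74 = 20q_i, giving q_i = 37/10.
Price P = 106 - 4·(74/5) = 234/5.
Borealis's profit: (234/5 - 32)·(37/10) - 33 = 544/25.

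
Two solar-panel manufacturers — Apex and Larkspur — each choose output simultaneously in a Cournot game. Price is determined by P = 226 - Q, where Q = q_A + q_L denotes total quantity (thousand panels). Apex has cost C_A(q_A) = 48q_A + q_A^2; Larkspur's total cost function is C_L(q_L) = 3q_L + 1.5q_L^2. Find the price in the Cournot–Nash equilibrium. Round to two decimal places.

153.32

Apex's profit: π_A = (226 - Q)q_A - (48q_A + q_A²). Setting ∂π_A/∂q_A = 0: 178 - 4q_A - (q_L) = 0.
Larkspur's profit: π_L = (226 - Q)q_L - (3q_L + (3/2)q_L²). Setting ∂π_L/∂q_L = 0: 223 - 5q_L - (q_A) = 0.
So q_A = (178 - q_L)/4 and q_L = (223 - q_A)/5.
Solving the pair: q_A = 667/19, q_L = 714/19.
Total output Q = 1381/19, so price P = 226 - 1381/19 = 153.3158.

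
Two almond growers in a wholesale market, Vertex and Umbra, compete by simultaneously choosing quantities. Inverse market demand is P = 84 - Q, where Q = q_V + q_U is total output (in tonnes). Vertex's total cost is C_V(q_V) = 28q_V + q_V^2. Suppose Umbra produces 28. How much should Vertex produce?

7

With the rival's output fixed at 28, Vertex's profit is π_V = (84 - 28 - q_V)q_V - (28q_V + q_V²) = (56 - q_V)q_V - (28q_V + q_V²).
∂π_V/∂q_V = 28 - 4q_V = 0, so q_V = 7.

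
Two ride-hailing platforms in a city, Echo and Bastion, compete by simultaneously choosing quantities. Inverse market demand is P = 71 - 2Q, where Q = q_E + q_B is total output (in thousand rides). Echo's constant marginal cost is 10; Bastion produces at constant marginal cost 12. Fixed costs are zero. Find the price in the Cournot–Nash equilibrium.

Echo's profit: π_E = (71 - 2Q)q_E - (10q_E). Setting ∂π_E/∂q_E = 0: 61 - 4q_E - 2(q_B) = 0.
Bastion's profit: π_B = (71 - 2Q)q_B - (12q_B). Setting ∂π_B/∂q_B = 0: 59 - 4q_B - 2(q_E) = 0.
Rearranging gives the reaction functions q_E = (61 - 2q_B)/4 and q_B = (59 - 2q_E)/4.
Substituting one into the other gives q_E = 21/2 and q_B = 19/2.
Total output Q = 20, so price P = 71 - 2·20 = 31.

31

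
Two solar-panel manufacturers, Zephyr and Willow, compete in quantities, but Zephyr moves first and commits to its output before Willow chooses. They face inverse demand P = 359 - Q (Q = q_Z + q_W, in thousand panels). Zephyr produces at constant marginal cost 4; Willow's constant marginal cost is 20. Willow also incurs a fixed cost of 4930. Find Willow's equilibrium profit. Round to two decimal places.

960.56

Solve by backward induction. Given q_Z, the follower Willow maximises π_W = (359 - q_Z - q_W)q_W - 20q_W.
∂π_W/∂q_W = 339 - q_Z - 2q_W = 0 gives the reaction function q_W = (339 - q_Z)/2.
The leader anticipates this reaction. Substituting into P = 359 - Q gives P = 379/2 - (1/2)q_Z, so π_Z = (379/2 - (1/2)q_Z)q_Z - 4q_Z.
Maximising: ∂π_Z/∂q_Z = 371/2 - q_Z = 0, giving q_Z = 371/2.
Then q_W = (339 - 371/2)/2 = 307/4.
Price P = 359 - 1049/4 = 387/4.
Willow's profit: (387/4 - 20)·(307/4) - 4930 = 960.5625.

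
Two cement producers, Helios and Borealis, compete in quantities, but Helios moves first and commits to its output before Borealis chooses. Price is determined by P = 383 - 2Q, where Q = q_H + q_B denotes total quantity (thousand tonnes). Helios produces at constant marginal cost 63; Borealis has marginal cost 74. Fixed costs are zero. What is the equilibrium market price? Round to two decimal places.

145.75

The follower Borealis best-responds to any q_H: π_B = (383 - 2Q)q_B - 74q_B.
Follower FOC: 309 - 2q_H - 4q_B = 0, so q_B(q_H) = (309 - 2q_H)/4.
The leader anticipates this reaction. Substituting into P = 383 - 2Q gives P = 457/2 - q_H, so π_H = (457/2 - q_H)q_H - 63q_H.
Maximising: ∂π_H/∂q_H = 331/2 - 2q_H = 0, giving q_H = 331/4.
Then q_B = (309 - 2·(331/4))/4 = 287/8.
Total output Q = 949/8, so price P = 383 - 2·(949/8) = 583/4.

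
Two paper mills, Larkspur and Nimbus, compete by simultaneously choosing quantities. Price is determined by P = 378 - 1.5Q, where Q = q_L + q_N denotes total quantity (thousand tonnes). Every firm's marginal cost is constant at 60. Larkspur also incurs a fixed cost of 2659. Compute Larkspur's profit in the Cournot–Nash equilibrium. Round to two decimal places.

4831.67

Each firm earns π_i = (378 - 1.5Q)q_i - 60q_i.
First-order condition (treating rivals' output as given): 318 - 3q_i - (3/2)q_j = 0.
By symmetry each firm produces the same amount; substituting q_j = q_i yields q_i = 318/(9/2) = 212/3.
Price P = 378 - (3/2)·(424/3) = 166.
Larkspur's profit: (166 - 60)·(212/3) - 2659 = 4831.6667.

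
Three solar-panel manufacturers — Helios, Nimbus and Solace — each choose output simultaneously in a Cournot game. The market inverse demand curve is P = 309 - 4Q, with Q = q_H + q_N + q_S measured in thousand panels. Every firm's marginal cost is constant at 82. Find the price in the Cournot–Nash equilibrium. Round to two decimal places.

138.75

Each firm earns π_i = (309 - 4Q)q_i - 82q_i.
First-order condition (treating rivals' output as given): 227 - 8q_i - 4·Σ_{j≠i} q_j = 0.
By symmetry each firm produces the same amount; substituting Σ_{j≠i} q_j = 2q_i yields q_i = 227/16.
Total output Q = 681/16, so price P = 309 - 4·(681/16) = 555/4.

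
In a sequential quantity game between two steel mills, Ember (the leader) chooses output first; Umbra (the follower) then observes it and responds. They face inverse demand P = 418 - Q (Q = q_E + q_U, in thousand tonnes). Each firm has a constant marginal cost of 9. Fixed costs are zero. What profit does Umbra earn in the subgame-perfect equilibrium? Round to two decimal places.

Solve by backward induction. Given q_E, the follower Umbra maximises π_U = (418 - q_E - q_U)q_U - 9q_U.
Setting the follower's marginal profit to zero, 409 - q_E - 2q_U = 0, i.e. q_U = (409 - q_E)/2.
Ember substitutes q_U(q_E) into its own profit: π_E = q_E(418 - q_E - (409 - q_E)/2) - 9q_E = (427/2 - (1/2)q_E)q_E - 9q_E.
Leader FOC: 409/2 - q_E = 0, so q_E = 409/2.
Then q_U = (409 - 409/2)/2 = 409/4.
Price P = 418 - 1227/4 = 445/4.
Umbra's profit: (445/4 - 9)·(409/4) = 10455.0625.

10455.06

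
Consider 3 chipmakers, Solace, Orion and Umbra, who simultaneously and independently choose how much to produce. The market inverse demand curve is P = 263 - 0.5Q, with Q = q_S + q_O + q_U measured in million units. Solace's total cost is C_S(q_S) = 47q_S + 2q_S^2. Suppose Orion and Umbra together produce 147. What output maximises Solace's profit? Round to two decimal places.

28.50

With rivals' combined output fixed at 147, Solace's profit is π_S = (263 - (1/2)·147 - (1/2)q_S)q_S - (47q_S + 2q_S²) = (379/2 - (1/2)q_S)q_S - (47q_S + 2q_S²).
∂π_S/∂q_S = 285/2 - 5q_S = 0, so q_S = 57/2.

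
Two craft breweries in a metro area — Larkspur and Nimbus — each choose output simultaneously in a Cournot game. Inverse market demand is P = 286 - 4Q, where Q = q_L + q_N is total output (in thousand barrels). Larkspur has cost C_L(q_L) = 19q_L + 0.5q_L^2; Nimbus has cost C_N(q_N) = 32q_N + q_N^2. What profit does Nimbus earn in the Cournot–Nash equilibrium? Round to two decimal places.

Larkspur's profit: π_L = (286 - 4Q)q_L - (19q_L + (1/2)q_L²). Setting ∂π_L/∂q_L = 0: 267 - 9q_L - 4(q_N) = 0.
Nimbus's profit: π_N = (286 - 4Q)q_N - (32q_N + q_N²). Setting ∂π_N/∂q_N = 0: 254 - 10q_N - 4(q_L) = 0.
Rearranging gives the reaction functions q_L = (267 - 4q_N)/9 and q_N = (254 - 4q_L)/10.
Solving the pair: q_L = 827/37, q_N = 609/37.
Price P = 286 - 4·(1436/37) = 130.7568.
Nimbus's profit: 130.7568·(609/37) - 32·(609/37) - (609/37)² = 1354.5690.

1354.57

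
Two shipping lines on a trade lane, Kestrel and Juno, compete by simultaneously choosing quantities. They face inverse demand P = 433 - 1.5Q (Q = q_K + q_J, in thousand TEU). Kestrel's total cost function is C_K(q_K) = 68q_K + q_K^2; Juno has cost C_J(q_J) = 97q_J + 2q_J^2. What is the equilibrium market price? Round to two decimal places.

Kestrel's profit: π_K = (433 - 1.5Q)q_K - (68q_K + q_K²). Setting ∂π_K/∂q_K = 0: 365 - 5q_K - (3/2)(q_J) = 0.
Juno's profit: π_J = (433 - 1.5Q)q_J - (97q_J + 2q_J²). Setting ∂π_J/∂q_J = 0: 336 - 7q_J - (3/2)(q_K) = 0.
Best responses: q_K = (365 - (3/2)q_J)/5, q_J = (336 - (3/2)q_K)/7.
Solving the pair: q_K = 62.6260, q_J = 34.5802.
Total output Q = 97.2061, so price P = 433 - (3/2)·97.2061 = 287.1908.

287.19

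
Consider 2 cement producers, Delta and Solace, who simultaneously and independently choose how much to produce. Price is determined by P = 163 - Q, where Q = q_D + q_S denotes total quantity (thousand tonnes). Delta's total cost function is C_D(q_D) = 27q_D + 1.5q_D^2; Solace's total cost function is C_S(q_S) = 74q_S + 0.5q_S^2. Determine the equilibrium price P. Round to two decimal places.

118.14

Delta's profit: π_D = (163 - Q)q_D - (27q_D + (3/2)q_D²). Setting ∂π_D/∂q_D = 0: 136 - 5q_D - (q_S) = 0.
Solace's first-order condition: 89 - 3q_S - (q_D) = 0.
So q_D = (136 - q_S)/5 and q_S = (89 - q_D)/3.
Substituting one into the other gives q_D = 319/14 and q_S = 309/14.
Total output Q = 314/7, so price P = 163 - 314/7 = 827/7.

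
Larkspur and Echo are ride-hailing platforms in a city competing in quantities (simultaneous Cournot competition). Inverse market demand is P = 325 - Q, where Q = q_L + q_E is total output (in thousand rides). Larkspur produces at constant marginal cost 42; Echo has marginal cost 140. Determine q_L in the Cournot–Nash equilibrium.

127

Larkspur's profit: π_L = (325 - Q)q_L - (42q_L). Setting ∂π_L/∂q_L = 0: 283 - 2q_L - (q_E) = 0.
Echo's first-order condition: 185 - 2q_E - (q_L) = 0.
Best responses: q_L = (283 - q_E)/2, q_E = (185 - q_L)/2.
Substituting one into the other gives q_L = 127 and q_E = 29.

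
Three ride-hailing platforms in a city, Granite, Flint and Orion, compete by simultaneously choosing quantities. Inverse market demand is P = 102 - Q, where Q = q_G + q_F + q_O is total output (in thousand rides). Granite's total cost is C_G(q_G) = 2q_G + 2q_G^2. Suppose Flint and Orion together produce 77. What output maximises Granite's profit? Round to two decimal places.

3.83

With rivals' combined output fixed at 77, Granite's profit is π_G = (102 - 77 - q_G)q_G - (2q_G + 2q_G²) = (25 - q_G)q_G - (2q_G + 2q_G²).
∂π_G/∂q_G = 23 - 6q_G = 0, so q_G = 23/6.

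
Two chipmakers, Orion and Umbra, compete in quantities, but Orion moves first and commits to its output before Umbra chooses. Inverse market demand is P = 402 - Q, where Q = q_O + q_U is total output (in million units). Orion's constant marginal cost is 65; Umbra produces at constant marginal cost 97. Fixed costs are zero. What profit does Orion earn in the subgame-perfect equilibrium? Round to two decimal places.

The follower Umbra best-responds to any q_O: π_U = (402 - Q)q_U - 97q_U.
Follower FOC: 305 - q_O - 2q_U = 0, so q_U(q_O) = (305 - q_O)/2.
Orion substitutes q_U(q_O) into its own profit: π_O = q_O(402 - q_O - (305 - q_O)/2) - 65q_O = (499/2 - (1/2)q_O)q_O - 65q_O.
The leader's first-order condition 369/2 - q_O = 0 yields q_O = 369/2.
Then q_U = (305 - 369/2)/2 = 241/4.
Price P = 402 - 979/4 = 629/4.
Orion's profit: (629/4 - 65)·(369/2) = 17020.1250.

17020.13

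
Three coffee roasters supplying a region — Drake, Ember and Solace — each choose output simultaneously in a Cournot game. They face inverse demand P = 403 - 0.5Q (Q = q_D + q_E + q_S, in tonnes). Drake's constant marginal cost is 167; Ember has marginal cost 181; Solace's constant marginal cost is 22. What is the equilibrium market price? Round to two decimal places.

193.25

Drake's profit: π_D = (403 - 0.5Q)q_D - (167q_D). Setting ∂π_D/∂q_D = 0: 236 - q_D - (1/2)(q_E + q_S) = 0.
Ember's profit: π_E = (403 - 0.5Q)q_E - (181q_E). Setting ∂π_E/∂q_E = 0: 222 - q_E - (1/2)(q_D + q_S) = 0.
Solace's profit: π_S = (403 - 0.5Q)q_S - (22q_S). Setting ∂π_S/∂q_S = 0: 381 - q_S - (1/2)(q_D + q_E) = 0.
Adding the 3 first-order conditions: 839 − 2Q = 0, so Q = 839/2.
Back-substituting: q_D = (236 − 839/4)/(1/2) = 105/2, q_E = (222 − 839/4)/(1/2) = 49/2, q_S = (381 − 839/4)/(1/2) = 685/2.
Total output Q = 839/2, so price P = 403 - (1/2)·(839/2) = 773/4.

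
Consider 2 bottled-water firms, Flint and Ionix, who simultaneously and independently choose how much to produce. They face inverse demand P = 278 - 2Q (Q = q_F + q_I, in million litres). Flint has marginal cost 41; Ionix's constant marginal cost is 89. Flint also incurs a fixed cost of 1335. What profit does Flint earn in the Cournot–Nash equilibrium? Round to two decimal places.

3177.50

Flint's profit: π_F = (278 - 2Q)q_F - (41q_F). Setting ∂π_F/∂q_F = 0: 237 - 4q_F - 2(q_I) = 0.
Ionix's profit: π_I = (278 - 2Q)q_I - (89q_I). Setting ∂π_I/∂q_I = 0: 189 - 4q_I - 2(q_F) = 0.
Rearranging gives the reaction functions q_F = (237 - 2q_I)/4 and q_I = (189 - 2q_F)/4.
Substituting one into the other gives q_F = 95/2 and q_I = 47/2.
Price P = 278 - 2·71 = 136.
Flint's profit: (136 - 41)·(95/2) - 1335 = 3177.5000.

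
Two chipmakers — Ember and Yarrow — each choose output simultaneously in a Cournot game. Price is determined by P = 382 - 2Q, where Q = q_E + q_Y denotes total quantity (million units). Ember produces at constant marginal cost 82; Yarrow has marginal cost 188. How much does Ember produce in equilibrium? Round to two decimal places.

67.67

Ember's profit: π_E = (382 - 2Q)q_E - (82q_E). Setting ∂π_E/∂q_E = 0: 300 - 4q_E - 2(q_Y) = 0.
Yarrow's profit: π_Y = (382 - 2Q)q_Y - (188q_Y). Setting ∂π_Y/∂q_Y = 0: 194 - 4q_Y - 2(q_E) = 0.
So q_E = (300 - 2q_Y)/4 and q_Y = (194 - 2q_E)/4.
Substituting one into the other gives q_E = 203/3 and q_Y = 44/3.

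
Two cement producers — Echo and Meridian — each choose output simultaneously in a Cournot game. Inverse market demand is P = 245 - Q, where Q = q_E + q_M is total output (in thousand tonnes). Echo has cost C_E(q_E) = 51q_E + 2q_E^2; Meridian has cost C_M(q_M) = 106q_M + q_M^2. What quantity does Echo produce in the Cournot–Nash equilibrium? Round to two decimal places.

Echo's profit: π_E = (245 - Q)q_E - (51q_E + 2q_E²). Setting ∂π_E/∂q_E = 0: 194 - 6q_E - (q_M) = 0.
Meridian's first-order condition: 139 - 4q_M - (q_E) = 0.
Best responses: q_E = (194 - q_M)/6, q_M = (139 - q_E)/4.
Substituting one into the other gives q_E = 637/23 and q_M = 640/23.

27.70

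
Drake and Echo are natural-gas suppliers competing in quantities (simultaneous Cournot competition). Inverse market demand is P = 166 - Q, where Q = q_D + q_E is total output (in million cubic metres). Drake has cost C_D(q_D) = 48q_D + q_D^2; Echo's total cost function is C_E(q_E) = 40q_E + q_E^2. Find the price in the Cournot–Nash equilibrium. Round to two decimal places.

Drake's profit: π_D = (166 - Q)q_D - (48q_D + q_D²). Setting ∂π_D/∂q_D = 0: 118 - 4q_D - (q_E) = 0.
Echo's profit: π_E = (166 - Q)q_E - (40q_E + q_E²). Setting ∂π_E/∂q_E = 0: 126 - 4q_E - (q_D) = 0.
Rearranging gives the reaction functions q_D = (118 - q_E)/4 and q_E = (126 - q_D)/4.
Solving the pair: q_D = 346/15, q_E = 386/15.
Total output Q = 244/5, so price P = 166 - 244/5 = 586/5.

117.20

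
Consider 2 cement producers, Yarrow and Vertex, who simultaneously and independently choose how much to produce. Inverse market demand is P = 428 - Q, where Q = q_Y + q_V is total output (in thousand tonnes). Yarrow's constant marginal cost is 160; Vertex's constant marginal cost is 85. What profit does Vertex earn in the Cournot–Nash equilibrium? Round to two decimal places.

19413.78

Yarrow's profit: π_Y = (428 - Q)q_Y - (160q_Y). Setting ∂π_Y/∂q_Y = 0: 268 - 2q_Y - (q_V) = 0.
Vertex's first-order condition: 343 - 2q_V - (q_Y) = 0.
So q_Y = (268 - q_V)/2 and q_V = (343 - q_Y)/2.
Substituting one into the other gives q_Y = 193/3 and q_V = 418/3.
Price P = 428 - 611/3 = 673/3.
Vertex's profit: (673/3 - 85)·(418/3) = 19413.7778.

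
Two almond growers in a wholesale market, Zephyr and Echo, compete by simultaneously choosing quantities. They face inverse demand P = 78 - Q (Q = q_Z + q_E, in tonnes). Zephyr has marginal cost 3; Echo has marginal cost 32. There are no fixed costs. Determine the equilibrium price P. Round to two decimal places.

37.67

Zephyr's profit: π_Z = (78 - Q)q_Z - (3q_Z). Setting ∂π_Z/∂q_Z = 0: 75 - 2q_Z - (q_E) = 0.
Echo's profit: π_E = (78 - Q)q_E - (32q_E). Setting ∂π_E/∂q_E = 0: 46 - 2q_E - (q_Z) = 0.
Rearranging gives the reaction functions q_Z = (75 - q_E)/2 and q_E = (46 - q_Z)/2.
Solving the pair: q_Z = 104/3, q_E = 17/3.
Total output Q = 121/3, so price P = 78 - 121/3 = 113/3.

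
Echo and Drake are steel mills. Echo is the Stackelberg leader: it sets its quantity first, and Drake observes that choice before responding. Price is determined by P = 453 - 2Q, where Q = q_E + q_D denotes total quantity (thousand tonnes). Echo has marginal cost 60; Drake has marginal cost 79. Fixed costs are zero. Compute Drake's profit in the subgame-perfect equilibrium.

The follower Drake best-responds to any q_E: π_D = (453 - 2Q)q_D - 79q_D.
Follower FOC: 374 - 2q_E - 4q_D = 0, so q_D(q_E) = (374 - 2q_E)/4.
Echo substitutes q_D(q_E) into its own profit: π_E = q_E(453 - 2q_E - (374 - 2q_E)/2) - 60q_E = (266 - q_E)q_E - 60q_E.
The leader's first-order condition 206 - 2q_E = 0 yields q_E = 103.
Then q_D = (374 - 2·103)/4 = 42.
Price P = 453 - 2·145 = 163.
Drake's profit: (163 - 79)·42 = 3528.

3528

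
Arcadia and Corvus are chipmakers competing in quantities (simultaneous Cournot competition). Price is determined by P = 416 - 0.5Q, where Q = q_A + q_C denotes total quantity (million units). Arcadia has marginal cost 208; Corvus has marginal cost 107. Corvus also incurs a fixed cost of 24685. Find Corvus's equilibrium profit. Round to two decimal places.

12670.56

Arcadia's profit: π_A = (416 - 0.5Q)q_A - (208q_A). Setting ∂π_A/∂q_A = 0: 208 - q_A - (1/2)(q_C) = 0.
Corvus's profit: π_C = (416 - 0.5Q)q_C - (107q_C). Setting ∂π_C/∂q_C = 0: 309 - q_C - (1/2)(q_A) = 0.
Best responses: q_A = (208 - (1/2)q_C), q_C = (309 - (1/2)q_A).
Solving the pair: q_A = 214/3, q_C = 820/3.
Price P = 416 - (1/2)·(1034/3) = 731/3.
Corvus's profit: (731/3 - 107)·(820/3) - 24685 = 12670.5556.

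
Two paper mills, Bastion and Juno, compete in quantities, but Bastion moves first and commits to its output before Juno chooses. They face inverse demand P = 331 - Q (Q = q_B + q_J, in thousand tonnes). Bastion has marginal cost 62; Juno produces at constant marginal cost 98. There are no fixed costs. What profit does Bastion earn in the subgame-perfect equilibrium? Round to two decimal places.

The follower Juno best-responds to any q_B: π_J = (331 - Q)q_J - 98q_J.
Setting the follower's marginal profit to zero, 233 - q_B - 2q_J = 0, i.e. q_J = (233 - q_B)/2.
Bastion substitutes q_J(q_B) into its own profit: π_B = q_B(331 - q_B - (233 - q_B)/2) - 62q_B = (429/2 - (1/2)q_B)q_B - 62q_B.
Maximising: ∂π_B/∂q_B = 305/2 - q_B = 0, giving q_B = 305/2.
Then q_J = (233 - 305/2)/2 = 161/4.
Price P = 331 - 771/4 = 553/4.
Bastion's profit: (553/4 - 62)·(305/2) = 11628.1250.

11628.13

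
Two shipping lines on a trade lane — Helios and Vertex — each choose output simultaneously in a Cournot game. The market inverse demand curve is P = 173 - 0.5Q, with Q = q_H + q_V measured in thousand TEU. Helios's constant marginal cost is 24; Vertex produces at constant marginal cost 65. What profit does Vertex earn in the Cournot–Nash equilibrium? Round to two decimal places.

Helios's profit: π_H = (173 - 0.5Q)q_H - (24q_H). Setting ∂π_H/∂q_H = 0: 149 - q_H - (1/2)(q_V) = 0.
Vertex's first-order condition: 108 - q_V - (1/2)(q_H) = 0.
So q_H = (149 - (1/2)q_V) and q_V = (108 - (1/2)q_H).
Solving the pair: q_H = 380/3, q_V = 134/3.
Price P = 173 - (1/2)·(514/3) = 262/3.
Vertex's profit: (262/3 - 65)·(134/3) = 997.5556.

997.56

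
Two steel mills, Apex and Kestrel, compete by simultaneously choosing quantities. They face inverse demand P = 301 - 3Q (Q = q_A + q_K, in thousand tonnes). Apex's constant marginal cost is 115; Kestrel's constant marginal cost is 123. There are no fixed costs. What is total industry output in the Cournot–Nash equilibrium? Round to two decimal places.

40.44

Apex's profit: π_A = (301 - 3Q)q_A - (115q_A). Setting ∂π_A/∂q_A = 0: 186 - 6q_A - 3(q_K) = 0.
Kestrel's first-order condition: 178 - 6q_K - 3(q_A) = 0.
Rearranging gives the reaction functions q_A = (186 - 3q_K)/6 and q_K = (178 - 3q_A)/6.
Solving the pair: q_A = 194/9, q_K = 170/9.
Total output Q = 194/9 + 170/9 = 364/9.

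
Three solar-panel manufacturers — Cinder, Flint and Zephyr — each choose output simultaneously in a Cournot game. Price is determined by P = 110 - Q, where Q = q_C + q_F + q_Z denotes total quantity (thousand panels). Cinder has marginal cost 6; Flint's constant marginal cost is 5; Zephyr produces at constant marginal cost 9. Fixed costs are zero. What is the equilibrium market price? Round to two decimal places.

32.50

Cinder's profit: π_C = (110 - Q)q_C - (6q_C). Setting ∂π_C/∂q_C = 0: 104 - 2q_C - (q_F + q_Z) = 0.
Flint's profit: π_F = (110 - Q)q_F - (5q_F). Setting ∂π_F/∂q_F = 0: 105 - 2q_F - (q_C + q_Z) = 0.
Zephyr's profit: π_Z = (110 - Q)q_Z - (9q_Z). Setting ∂π_Z/∂q_Z = 0: 101 - 2q_Z - (q_C + q_F) = 0.
Summing all 3 equations gives 310 − 4Q = 0, hence Q = 155/2.
Back-substituting: q_C = (104 − 155/2) = 53/2, q_F = (105 − 155/2) = 55/2, q_Z = (101 − 155/2) = 47/2.
Total output Q = 155/2, so price P = 110 - 155/2 = 65/2.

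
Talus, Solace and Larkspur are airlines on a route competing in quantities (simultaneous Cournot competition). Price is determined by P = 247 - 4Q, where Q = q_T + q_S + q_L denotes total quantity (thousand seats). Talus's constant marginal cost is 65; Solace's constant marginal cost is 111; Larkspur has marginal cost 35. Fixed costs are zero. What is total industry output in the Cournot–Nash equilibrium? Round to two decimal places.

Talus's profit: π_T = (247 - 4Q)q_T - (65q_T). Setting ∂π_T/∂q_T = 0: 182 - 8q_T - 4(q_S + q_L) = 0.
Solace's first-order condition: 136 - 8q_S - 4(q_T + q_L) = 0.
Larkspur's first-order condition: 212 - 8q_L - 4(q_T + q_S) = 0.
Adding the 3 conditions: 530 − 8Q − 8Q = 0, i.e. Q = 265/8.
Back-substituting: q_T = (182 − 265/2)/4 = 99/8, q_S = (136 − 265/2)/4 = 7/8, q_L = (212 − 265/2)/4 = 159/8.
Total output Q = 99/8 + 7/8 + 159/8 = 265/8.

33.13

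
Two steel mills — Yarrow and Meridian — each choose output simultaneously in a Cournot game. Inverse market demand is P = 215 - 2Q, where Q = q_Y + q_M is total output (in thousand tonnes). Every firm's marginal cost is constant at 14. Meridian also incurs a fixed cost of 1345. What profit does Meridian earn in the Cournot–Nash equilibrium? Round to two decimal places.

899.50

Each firm earns π_i = (215 - 2Q)q_i - 14q_i.
Setting ∂π_i/∂q_i = 0 with rivals' quantities fixed: 201 - 4q_i - 2q_j = 0.
With identical firms every q_j equals q_i, so q_j = q_i and 201 = 6q_i, giving q_i = 67/2.
Price P = 215 - 2·67 = 81.
Meridian's profit: (81 - 14)·(67/2) - 1345 = 1799/2.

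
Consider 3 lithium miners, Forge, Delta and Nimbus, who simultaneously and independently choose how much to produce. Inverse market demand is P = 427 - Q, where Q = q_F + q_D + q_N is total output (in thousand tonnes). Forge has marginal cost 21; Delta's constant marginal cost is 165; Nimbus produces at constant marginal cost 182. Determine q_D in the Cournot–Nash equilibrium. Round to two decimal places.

Forge's profit: π_F = (427 - Q)q_F - (21q_F). Setting ∂π_F/∂q_F = 0: 406 - 2q_F - (q_D + q_N) = 0.
Delta's profit: π_D = (427 - Q)q_D - (165q_D). Setting ∂π_D/∂q_D = 0: 262 - 2q_D - (q_F + q_N) = 0.
Nimbus's profit: π_N = (427 - Q)q_N - (182q_N). Setting ∂π_N/∂q_N = 0: 245 - 2q_N - (q_F + q_D) = 0.
Summing all 3 equations gives 913 − 4Q = 0, hence Q = 913/4.
Back-substituting: q_F = (406 − 913/4) = 711/4, q_D = (262 − 913/4) = 135/4, q_N = (245 − 913/4) = 67/4.

33.75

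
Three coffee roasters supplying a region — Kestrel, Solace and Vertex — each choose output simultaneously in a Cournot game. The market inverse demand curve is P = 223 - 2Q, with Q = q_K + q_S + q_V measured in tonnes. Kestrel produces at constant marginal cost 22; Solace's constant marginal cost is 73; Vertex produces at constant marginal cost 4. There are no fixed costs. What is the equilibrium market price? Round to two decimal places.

80.50

Kestrel's profit: π_K = (223 - 2Q)q_K - (22q_K). Setting ∂π_K/∂q_K = 0: 201 - 4q_K - 2(q_S + q_V) = 0.
Solace's profit: π_S = (223 - 2Q)q_S - (73q_S). Setting ∂π_S/∂q_S = 0: 150 - 4q_S - 2(q_K + q_V) = 0.
Vertex's profit: π_V = (223 - 2Q)q_V - (4q_V). Setting ∂π_V/∂q_V = 0: 219 - 4q_V - 2(q_K + q_S) = 0.
Adding the 3 first-order conditions: 570 − 8Q = 0, so Q = 285/4.
Back-substituting: q_K = (201 − 285/2)/2 = 117/4, q_S = (150 − 285/2)/2 = 15/4, q_V = (219 − 285/2)/2 = 153/4.
Total output Q = 285/4, so price P = 223 - 2·(285/4) = 161/2.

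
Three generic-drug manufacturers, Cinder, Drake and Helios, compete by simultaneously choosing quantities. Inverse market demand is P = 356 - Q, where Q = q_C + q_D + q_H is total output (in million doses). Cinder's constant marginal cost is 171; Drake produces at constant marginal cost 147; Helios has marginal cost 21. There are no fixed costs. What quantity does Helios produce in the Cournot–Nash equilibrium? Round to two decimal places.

Cinder's profit: π_C = (356 - Q)q_C - (171q_C). Setting ∂π_C/∂q_C = 0: 185 - 2q_C - (q_D + q_H) = 0.
Drake's first-order condition: 209 - 2q_D - (q_C + q_H) = 0.
Helios's first-order condition: 335 - 2q_H - (q_C + q_D) = 0.
Summing all 3 equations gives 729 − 4Q = 0, hence Q = 729/4.
Back-substituting: q_C = (185 − 729/4) = 11/4, q_D = (209 − 729/4) = 107/4, q_H = (335 − 729/4) = 611/4.

152.75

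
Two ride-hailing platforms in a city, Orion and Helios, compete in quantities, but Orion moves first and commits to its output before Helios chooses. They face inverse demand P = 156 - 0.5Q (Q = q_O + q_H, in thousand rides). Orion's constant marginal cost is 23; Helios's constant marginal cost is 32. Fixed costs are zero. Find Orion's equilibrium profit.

The follower Helios best-responds to any q_O: π_H = (156 - 0.5Q)q_H - 32q_H.
Follower FOC: 124 - (1/2)q_O - q_H = 0, so q_H(q_O) = (124 - (1/2)q_O).
The leader anticipates this reaction. Substituting into P = 156 - 0.5Q gives P = 94 - (1/4)q_O, so π_O = (94 - (1/4)q_O)q_O - 23q_O.
The leader's first-order condition 71 - (1/2)q_O = 0 yields q_O = 142.
Then q_H = (124 - (1/2)·142) = 53.
Price P = 156 - (1/2)·195 = 117/2.
Orion's profit: (117/2 - 23)·142 = 5041.

5041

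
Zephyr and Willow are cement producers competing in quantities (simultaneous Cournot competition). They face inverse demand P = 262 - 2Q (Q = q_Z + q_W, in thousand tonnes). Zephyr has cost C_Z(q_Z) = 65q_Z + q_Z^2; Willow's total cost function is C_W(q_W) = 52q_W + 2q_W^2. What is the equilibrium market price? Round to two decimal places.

170.09

Zephyr's profit: π_Z = (262 - 2Q)q_Z - (65q_Z + q_Z²). Setting ∂π_Z/∂q_Z = 0: 197 - 6q_Z - 2(q_W) = 0.
Willow's profit: π_W = (262 - 2Q)q_W - (52q_W + 2q_W²). Setting ∂π_W/∂q_W = 0: 210 - 8q_W - 2(q_Z) = 0.
Best responses: q_Z = (197 - 2q_W)/6, q_W = (210 - 2q_Z)/8.
Solving the pair: q_Z = 289/11, q_W = 433/22.
Total output Q = 1011/22, so price P = 262 - 2·(1011/22) = 1871/11.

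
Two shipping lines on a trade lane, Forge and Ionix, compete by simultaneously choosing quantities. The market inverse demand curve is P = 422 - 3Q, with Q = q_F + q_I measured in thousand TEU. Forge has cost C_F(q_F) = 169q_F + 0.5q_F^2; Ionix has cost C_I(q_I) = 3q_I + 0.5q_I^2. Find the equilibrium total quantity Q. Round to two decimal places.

67.20

Forge's profit: π_F = (422 - 3Q)q_F - (169q_F + (1/2)q_F²). Setting ∂π_F/∂q_F = 0: 253 - 7q_F - 3(q_I) = 0.
Ionix's profit: π_I = (422 - 3Q)q_I - (3q_I + (1/2)q_I²). Setting ∂π_I/∂q_I = 0: 419 - 7q_I - 3(q_F) = 0.
So q_F = (253 - 3q_I)/7 and q_I = (419 - 3q_F)/7.
Solving the pair: q_F = 257/20, q_I = 1087/20.
Total output Q = 257/20 + 1087/20 = 336/5.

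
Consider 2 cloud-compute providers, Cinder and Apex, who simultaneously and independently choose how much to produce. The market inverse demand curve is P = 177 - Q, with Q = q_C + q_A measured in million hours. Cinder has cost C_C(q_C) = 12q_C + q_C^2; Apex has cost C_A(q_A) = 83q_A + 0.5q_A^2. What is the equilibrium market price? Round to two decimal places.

121.36

Cinder's profit: π_C = (177 - Q)q_C - (12q_C + q_C²). Setting ∂π_C/∂q_C = 0: 165 - 4q_C - (q_A) = 0.
Apex's profit: π_A = (177 - Q)q_A - (83q_A + (1/2)q_A²). Setting ∂π_A/∂q_A = 0: 94 - 3q_A - (q_C) = 0.
Best responses: q_C = (165 - q_A)/4, q_A = (94 - q_C)/3.
Solving the pair: q_C = 401/11, q_A = 211/11.
Total output Q = 612/11, so price P = 177 - 612/11 = 1335/11.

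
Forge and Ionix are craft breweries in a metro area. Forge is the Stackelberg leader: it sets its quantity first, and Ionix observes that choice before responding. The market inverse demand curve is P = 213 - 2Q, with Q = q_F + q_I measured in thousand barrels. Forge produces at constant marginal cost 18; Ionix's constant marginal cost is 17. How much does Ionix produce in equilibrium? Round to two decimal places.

24.75

Solve by backward induction. Given q_F, the follower Ionix maximises π_I = (213 - 2q_F - 2q_I)q_I - 17q_I.
Follower FOC: 196 - 2q_F - 4q_I = 0, so q_I(q_F) = (196 - 2q_F)/4.
Forge substitutes q_I(q_F) into its own profit: π_F = q_F(213 - 2q_F - (196 - 2q_F)/2) - 18q_F = (115 - q_F)q_F - 18q_F.
The leader's first-order condition 97 - 2q_F = 0 yields q_F = 97/2.
Then q_I = (196 - 2·(97/2))/4 = 99/4.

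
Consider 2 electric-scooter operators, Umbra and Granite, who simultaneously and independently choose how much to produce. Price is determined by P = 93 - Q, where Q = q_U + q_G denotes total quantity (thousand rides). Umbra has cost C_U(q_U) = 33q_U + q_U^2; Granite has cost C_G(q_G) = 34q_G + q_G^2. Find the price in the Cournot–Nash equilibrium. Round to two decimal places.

69.20

Umbra's profit: π_U = (93 - Q)q_U - (33q_U + q_U²). Setting ∂π_U/∂q_U = 0: 60 - 4q_U - (q_G) = 0.
Granite's profit: π_G = (93 - Q)q_G - (34q_G + q_G²). Setting ∂π_G/∂q_G = 0: 59 - 4q_G - (q_U) = 0.
Rearranging gives the reaction functions q_U = (60 - q_G)/4 and q_G = (59 - q_U)/4.
Solving the pair: q_U = 181/15, q_G = 176/15.
Total output Q = 119/5, so price P = 93 - 119/5 = 346/5.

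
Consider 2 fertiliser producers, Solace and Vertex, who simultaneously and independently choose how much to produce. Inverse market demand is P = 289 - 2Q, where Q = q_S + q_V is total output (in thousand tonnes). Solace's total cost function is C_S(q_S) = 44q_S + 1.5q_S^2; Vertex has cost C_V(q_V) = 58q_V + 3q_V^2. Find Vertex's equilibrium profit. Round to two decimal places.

Solace's profit: π_S = (289 - 2Q)q_S - (44q_S + (3/2)q_S²). Setting ∂π_S/∂q_S = 0: 245 - 7q_S - 2(q_V) = 0.
Vertex's first-order condition: 231 - 10q_V - 2(q_S) = 0.
So q_S = (245 - 2q_V)/7 and q_V = (231 - 2q_S)/10.
Substituting one into the other gives q_S = 994/33 and q_V = 1127/66.
Price P = 289 - 2·47.1970 = 194.6061.
Vertex's profit: 194.6061·(1127/66) - 58·(1127/66) - 3(1127/66)² = 1457.9075.

1457.91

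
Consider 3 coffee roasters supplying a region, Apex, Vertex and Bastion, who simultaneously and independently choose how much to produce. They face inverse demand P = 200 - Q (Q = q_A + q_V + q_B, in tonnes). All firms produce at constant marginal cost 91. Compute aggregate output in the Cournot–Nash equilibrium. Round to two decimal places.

A representative firm's profit is π_i = q_i(200 - Q) - 91q_i.
Setting ∂π_i/∂q_i = 0 with rivals' quantities fixed: 109 - 2q_i - Σ_{j≠i} q_j = 0.
By symmetry each firm produces the same amount; substituting Σ_{j≠i} q_j = 2q_i yields q_i = 109/4.
Total output Q = 109/4 + 109/4 + 109/4 = 327/4.

81.75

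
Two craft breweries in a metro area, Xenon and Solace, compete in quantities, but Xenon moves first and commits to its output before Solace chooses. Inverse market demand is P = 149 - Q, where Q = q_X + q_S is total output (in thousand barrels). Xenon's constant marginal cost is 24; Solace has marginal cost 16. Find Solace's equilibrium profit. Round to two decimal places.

1387.56

The follower Solace best-responds to any q_X: π_S = (149 - Q)q_S - 16q_S.
Setting the follower's marginal profit to zero, 133 - q_X - 2q_S = 0, i.e. q_S = (133 - q_X)/2.
The leader anticipates this reaction. Substituting into P = 149 - Q gives P = 165/2 - (1/2)q_X, so π_X = (165/2 - (1/2)q_X)q_X - 24q_X.
Maximising: ∂π_X/∂q_X = 117/2 - q_X = 0, giving q_X = 117/2.
Then q_S = (133 - 117/2)/2 = 149/4.
Price P = 149 - 383/4 = 213/4.
Solace's profit: (213/4 - 16)·(149/4) = 1387.5625.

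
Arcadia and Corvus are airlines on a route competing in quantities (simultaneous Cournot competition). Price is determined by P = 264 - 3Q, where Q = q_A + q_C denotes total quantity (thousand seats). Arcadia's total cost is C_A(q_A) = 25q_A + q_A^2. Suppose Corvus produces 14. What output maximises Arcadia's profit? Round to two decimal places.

With the rival's output fixed at 14, Arcadia's profit is π_A = (264 - 3·14 - 3q_A)q_A - (25q_A + q_A²) = (222 - 3q_A)q_A - (25q_A + q_A²).
∂π_A/∂q_A = 197 - 8q_A = 0, so q_A = 197/8.

24.63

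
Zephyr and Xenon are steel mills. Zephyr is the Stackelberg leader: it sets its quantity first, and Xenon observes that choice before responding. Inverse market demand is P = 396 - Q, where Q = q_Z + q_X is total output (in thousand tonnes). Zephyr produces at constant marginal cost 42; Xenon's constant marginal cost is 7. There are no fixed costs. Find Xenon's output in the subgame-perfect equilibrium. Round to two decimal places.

114.75

The follower Xenon best-responds to any q_Z: π_X = (396 - Q)q_X - 7q_X.
Setting the follower's marginal profit to zero, 389 - q_Z - 2q_X = 0, i.e. q_X = (389 - q_Z)/2.
Zephyr substitutes q_X(q_Z) into its own profit: π_Z = q_Z(396 - q_Z - (389 - q_Z)/2) - 42q_Z = (403/2 - (1/2)q_Z)q_Z - 42q_Z.
Maximising: ∂π_Z/∂q_Z = 319/2 - q_Z = 0, giving q_Z = 319/2.
Then q_X = (389 - 319/2)/2 = 459/4.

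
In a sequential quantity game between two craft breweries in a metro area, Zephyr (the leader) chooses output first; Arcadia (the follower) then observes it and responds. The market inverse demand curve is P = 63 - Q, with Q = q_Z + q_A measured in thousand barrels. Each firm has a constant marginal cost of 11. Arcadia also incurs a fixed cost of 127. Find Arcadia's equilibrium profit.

42

The follower Arcadia best-responds to any q_Z: π_A = (63 - Q)q_A - 11q_A.
Follower FOC: 52 - q_Z - 2q_A = 0, so q_A(q_Z) = (52 - q_Z)/2.
Zephyr substitutes q_A(q_Z) into its own profit: π_Z = q_Z(63 - q_Z - (52 - q_Z)/2) - 11q_Z = (37 - (1/2)q_Z)q_Z - 11q_Z.
The leader's first-order condition 26 - q_Z = 0 yields q_Z = 26.
Then q_A = (52 - 26)/2 = 13.
Price P = 63 - 39 = 24.
Arcadia's profit: (24 - 11)·13 - 127 = 42.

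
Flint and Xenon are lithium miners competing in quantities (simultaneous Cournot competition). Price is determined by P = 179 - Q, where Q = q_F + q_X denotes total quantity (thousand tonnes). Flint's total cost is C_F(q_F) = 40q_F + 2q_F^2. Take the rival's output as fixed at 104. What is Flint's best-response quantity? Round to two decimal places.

5.83

With the rival's output fixed at 104, Flint's profit is π_F = (179 - 104 - q_F)q_F - (40q_F + 2q_F²) = (75 - q_F)q_F - (40q_F + 2q_F²).
∂π_F/∂q_F = 35 - 6q_F = 0, so q_F = 35/6.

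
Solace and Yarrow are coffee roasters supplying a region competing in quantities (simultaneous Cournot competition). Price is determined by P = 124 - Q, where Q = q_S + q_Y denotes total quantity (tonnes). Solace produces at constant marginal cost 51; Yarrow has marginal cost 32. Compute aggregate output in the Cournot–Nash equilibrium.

Solace's profit: π_S = (124 - Q)q_S - (51q_S). Setting ∂π_S/∂q_S = 0: 73 - 2q_S - (q_Y) = 0.
Yarrow's profit: π_Y = (124 - Q)q_Y - (32q_Y). Setting ∂π_Y/∂q_Y = 0: 92 - 2q_Y - (q_S) = 0.
Best responses: q_S = (73 - q_Y)/2, q_Y = (92 - q_S)/2.
Substituting one into the other gives q_S = 18 and q_Y = 37.
Total output Q = 18 + 37 = 55.

55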